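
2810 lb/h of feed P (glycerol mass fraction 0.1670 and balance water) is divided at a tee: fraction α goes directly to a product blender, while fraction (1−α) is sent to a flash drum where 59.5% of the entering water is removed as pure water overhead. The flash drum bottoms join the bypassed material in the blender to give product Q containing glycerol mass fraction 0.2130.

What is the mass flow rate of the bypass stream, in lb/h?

1586 lb/h

All 2810×0.167 = 469.27 lb/h of glycerol reaches Q, so Q = 469.27/0.213 = 2203.1 lb/h and vapour = 606.85 lb/h.
The evaporator receives (1−α)·2810 of feed at 0.833 water and removes 0.595 of that water:
0.595×0.833×(1−α)×2810 = 606.85
(1−α) = 606.85/1392.7 = 0.4357;  α = 0.5643.
Bypass flow = 0.5643×2810 = 1585.6 lb/h.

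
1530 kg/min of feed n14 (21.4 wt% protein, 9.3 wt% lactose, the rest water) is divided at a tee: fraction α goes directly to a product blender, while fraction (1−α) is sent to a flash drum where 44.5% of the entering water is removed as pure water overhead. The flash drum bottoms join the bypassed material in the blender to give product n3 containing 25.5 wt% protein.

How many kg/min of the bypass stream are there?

All 1530×0.214 = 327.42 kg/min of protein reaches n3, so n3 = 327.42/0.255 = 1284 kg/min and vapour = 246 kg/min.
The evaporator receives (1−α)·1530 of feed at 0.693 water and removes 0.445 of that water:
0.445×0.693×(1−α)×1530 = 246
(1−α) = 246/471.83 = 0.5214;  α = 0.4786.
Bypass flow = 0.4786×1530 = 732.3 kg/min.

732.3 kg/min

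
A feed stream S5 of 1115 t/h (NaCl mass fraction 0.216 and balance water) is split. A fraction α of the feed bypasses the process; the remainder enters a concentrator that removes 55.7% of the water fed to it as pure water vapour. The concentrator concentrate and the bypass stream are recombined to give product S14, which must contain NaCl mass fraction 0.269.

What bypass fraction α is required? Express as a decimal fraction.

All 1115×0.216 = 240.84 t/h of NaCl reaches S14, so S14 = 240.84/0.269 = 895.32 t/h and vapour = 219.68 t/h.
The evaporator receives (1−α)·1115 of feed at 0.784 water and removes 0.557 of that water:
0.557×0.784×(1−α)×1115 = 219.68
(1−α) = 219.68/486.91 = 0.4512;  α = 0.5488.

0.549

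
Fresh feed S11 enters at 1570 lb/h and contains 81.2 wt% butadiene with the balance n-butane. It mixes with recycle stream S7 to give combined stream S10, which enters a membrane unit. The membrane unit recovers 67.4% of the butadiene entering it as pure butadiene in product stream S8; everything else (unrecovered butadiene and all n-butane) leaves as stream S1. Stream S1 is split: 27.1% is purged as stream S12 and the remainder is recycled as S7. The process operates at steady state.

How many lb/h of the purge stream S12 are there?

442.9 lb/h

n-butane enters only via S11 and leaves only via the purge: 1570×0.188 = 0.271×(n-butane in S1), and the membrane unit passes all n-butane, so n-butane in S10 = n-butane in S1 = 1089.2 lb/h.
butadiene in S10: m_A = 1570×0.812 + (1−0.271)·(1−0.674)·m_A, so m_A = 1274.8/0.7623 = 1672.3 lb/h.
S1 = (1−0.674)×1672.3 + 1089.2 = 1634.3 lb/h.
Purge S12 = 0.271×1634.3 = 442.9 lb/h.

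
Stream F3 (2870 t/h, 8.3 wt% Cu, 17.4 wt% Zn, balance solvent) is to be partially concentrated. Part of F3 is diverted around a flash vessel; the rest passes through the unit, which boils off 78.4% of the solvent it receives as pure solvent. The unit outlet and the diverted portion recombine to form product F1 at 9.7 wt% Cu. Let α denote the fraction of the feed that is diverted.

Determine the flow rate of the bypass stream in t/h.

2159 t/h

All 2870×0.083 = 238.21 t/h of Cu reaches F1, so F1 = 238.21/0.097 = 2455.8 t/h and vapour = 414.23 t/h.
The evaporator receives (1−α)·2870 of feed at 0.743 solvent and removes 0.784 of that solvent:
0.784×0.743×(1−α)×2870 = 414.23
(1−α) = 414.23/1671.8 = 0.2478;  α = 0.7522.
Bypass flow = 0.7522×2870 = 2158.9 t/h.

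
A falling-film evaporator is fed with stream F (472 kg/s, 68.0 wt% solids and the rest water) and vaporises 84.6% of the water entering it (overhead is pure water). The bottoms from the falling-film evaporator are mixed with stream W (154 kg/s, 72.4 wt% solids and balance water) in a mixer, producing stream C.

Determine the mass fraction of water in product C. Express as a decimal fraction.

Vapour removed = 0.846×0.320×472 = 127.78 kg/s; concentrate = 344.22 kg/s.
water reaching the mixer = 23.26 (from concentrate) + 154×0.276 = 65.764 kg/s.
Product flow = 344.22 + 154 = 498.22 kg/s; water fraction = 0.132.

0.132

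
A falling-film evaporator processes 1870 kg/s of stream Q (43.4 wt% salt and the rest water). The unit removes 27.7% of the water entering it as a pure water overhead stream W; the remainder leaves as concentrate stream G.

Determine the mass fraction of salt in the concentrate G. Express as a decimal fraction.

salt is not removed: 1870×0.434 = 811.58 kg/s of salt enters G.
water entering = 1870×0.566 = 1058.4 kg/s; overhead removed = 0.277×1058.4 = 293.18 kg/s.
Concentrate = 1870 − 293.18 = 1576.8 kg/s.
Mass fraction = 811.58/1576.8 = 0.515.

0.515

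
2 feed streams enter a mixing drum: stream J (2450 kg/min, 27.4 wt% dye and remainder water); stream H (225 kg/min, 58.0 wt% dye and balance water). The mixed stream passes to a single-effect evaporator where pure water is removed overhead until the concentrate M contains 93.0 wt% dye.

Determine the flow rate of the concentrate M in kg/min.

862.2 kg/min

dye entering = 2450×0.274 + 225×0.580 = 801.8 kg/min.
All dye reports to M, so M = 801.8/0.930 = 862.15 kg/min.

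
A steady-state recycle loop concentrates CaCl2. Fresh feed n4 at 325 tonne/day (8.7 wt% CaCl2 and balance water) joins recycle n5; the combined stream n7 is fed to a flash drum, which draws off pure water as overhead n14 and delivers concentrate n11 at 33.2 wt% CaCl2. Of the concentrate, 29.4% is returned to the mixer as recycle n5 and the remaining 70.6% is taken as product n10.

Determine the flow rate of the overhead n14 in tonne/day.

Overall CaCl2 balance (none leaves overhead): CaCl2 in fresh feed = CaCl2 in product, i.e. 325×0.087 = (1−0.294)·n11·0.332.
n11 = 28.275/(0.332×0.706) = 120.63 tonne/day.
Recycle n5 = 0.294×120.63 = 35.466 tonne/day.
Combined feed n7 = 325 + 35.466 = 360.47 tonne/day.
Overhead n14 = n7 − n11 = 360.47 − 120.63 = 239.83 tonne/day.

239.8 tonne/day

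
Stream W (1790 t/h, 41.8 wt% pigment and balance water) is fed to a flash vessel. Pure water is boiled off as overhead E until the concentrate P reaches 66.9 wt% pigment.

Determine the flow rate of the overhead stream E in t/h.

pigment is conserved: 1790×0.418 = 748.22 t/h all reports to the concentrate.
Concentrate = 748.22/(target fraction) = 1118.4 t/h.
Overhead = 1790 − 1118.4 = 671.58 t/h.

671.6 t/h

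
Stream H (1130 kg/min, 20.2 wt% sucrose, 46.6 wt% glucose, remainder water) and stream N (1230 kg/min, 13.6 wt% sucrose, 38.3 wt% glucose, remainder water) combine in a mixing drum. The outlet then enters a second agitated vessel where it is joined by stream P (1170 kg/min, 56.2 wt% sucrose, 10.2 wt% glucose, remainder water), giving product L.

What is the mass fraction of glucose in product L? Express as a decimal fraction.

Overall, product flow = 3530 kg/min.
glucose in = 1130×0.466 + 1230×0.383 + 1170×0.102 = 1117 kg/min.
glucose fraction in L = 0.316.

0.316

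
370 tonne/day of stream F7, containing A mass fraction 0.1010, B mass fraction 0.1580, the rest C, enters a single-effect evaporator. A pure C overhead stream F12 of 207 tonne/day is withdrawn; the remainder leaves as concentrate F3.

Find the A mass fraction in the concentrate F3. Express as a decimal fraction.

0.2293

A is not removed: 370×0.101 = 37.37 tonne/day of A enters F3.
Concentrate = 370 − 207 = 163 tonne/day.
Mass fraction = 37.37/163 = 0.2293.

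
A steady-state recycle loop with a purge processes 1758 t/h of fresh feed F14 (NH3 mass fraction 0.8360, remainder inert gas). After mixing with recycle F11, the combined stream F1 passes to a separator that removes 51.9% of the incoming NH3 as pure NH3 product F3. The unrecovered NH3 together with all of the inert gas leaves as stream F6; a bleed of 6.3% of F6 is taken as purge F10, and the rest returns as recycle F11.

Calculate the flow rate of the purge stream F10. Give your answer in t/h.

inert gas enters only via F14 and leaves only via the purge: 1758×0.164 = 0.063×(inert gas in F6), and the separator passes all inert gas, so inert gas in F1 = inert gas in F6 = 4576.4 t/h.
NH3 in F1: m_A = 1758×0.836 + (1−0.063)·(1−0.519)·m_A, so m_A = 1469.7/0.5493 = 2675.6 t/h.
F6 = (1−0.519)×2675.6 + 4576.4 = 5863.3 t/h.
Purge F10 = 0.063×5863.3 = 369.39 t/h.

369.4 t/h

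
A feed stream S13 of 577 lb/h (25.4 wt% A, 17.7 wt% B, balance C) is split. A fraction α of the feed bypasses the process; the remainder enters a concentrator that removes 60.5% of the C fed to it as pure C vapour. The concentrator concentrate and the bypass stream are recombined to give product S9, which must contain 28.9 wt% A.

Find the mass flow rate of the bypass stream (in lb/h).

374 lb/h

All 577×0.254 = 146.56 lb/h of A reaches S9, so S9 = 146.56/0.289 = 507.12 lb/h and vapour = 69.879 lb/h.
The evaporator receives (1−α)·577 of feed at 0.569 C and removes 0.605 of that C:
0.605×0.569×(1−α)×577 = 69.879
(1−α) = 69.879/198.63 = 0.3518;  α = 0.6482.
Bypass flow = 0.6482×577 = 374.01 lb/h.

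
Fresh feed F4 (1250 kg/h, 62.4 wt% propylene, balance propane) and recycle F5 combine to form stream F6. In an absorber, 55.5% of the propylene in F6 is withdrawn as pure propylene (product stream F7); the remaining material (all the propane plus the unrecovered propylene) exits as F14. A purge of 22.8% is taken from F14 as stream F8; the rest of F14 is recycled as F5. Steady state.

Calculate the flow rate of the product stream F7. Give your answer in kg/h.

propylene in F6: m_A = 1250×0.624 + (1−0.228)·(1−0.555)·m_A, so m_A = 780/0.6565 = 1188.2 kg/h.
Product F7 = 0.555×1188.2 = 659.45 kg/h.

659.4 kg/h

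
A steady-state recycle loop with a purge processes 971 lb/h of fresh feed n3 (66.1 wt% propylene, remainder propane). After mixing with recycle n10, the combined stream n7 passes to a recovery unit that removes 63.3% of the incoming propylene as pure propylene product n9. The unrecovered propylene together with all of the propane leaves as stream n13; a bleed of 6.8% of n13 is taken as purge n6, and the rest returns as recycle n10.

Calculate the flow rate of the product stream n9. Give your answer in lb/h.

propylene in n7: m_A = 971×0.661 + (1−0.068)·(1−0.633)·m_A, so m_A = 641.83/0.6580 = 975.49 lb/h.
Product n9 = 0.633×975.49 = 617.49 lb/h.

617.5 lb/h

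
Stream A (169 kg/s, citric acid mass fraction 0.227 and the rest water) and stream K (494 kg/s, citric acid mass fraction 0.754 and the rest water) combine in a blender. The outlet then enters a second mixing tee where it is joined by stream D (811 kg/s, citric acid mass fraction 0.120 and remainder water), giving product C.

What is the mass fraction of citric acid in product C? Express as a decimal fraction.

0.345

Overall, product flow = 1474 kg/s.
citric acid in = 169×0.227 + 494×0.754 + 811×0.120 = 508.16 kg/s.
citric acid fraction in C = 0.345.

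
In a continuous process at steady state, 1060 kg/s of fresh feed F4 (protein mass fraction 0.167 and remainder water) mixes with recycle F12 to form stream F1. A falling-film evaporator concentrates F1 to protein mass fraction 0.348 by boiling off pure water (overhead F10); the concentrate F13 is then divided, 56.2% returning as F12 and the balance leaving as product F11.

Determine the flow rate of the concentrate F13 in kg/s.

Overall protein balance (none leaves overhead): protein in fresh feed = protein in product, i.e. 1060×0.167 = (1−0.562)·F13·0.348.
F13 = 177.02/(0.348×0.438) = 1161.4 kg/s.

1161 kg/s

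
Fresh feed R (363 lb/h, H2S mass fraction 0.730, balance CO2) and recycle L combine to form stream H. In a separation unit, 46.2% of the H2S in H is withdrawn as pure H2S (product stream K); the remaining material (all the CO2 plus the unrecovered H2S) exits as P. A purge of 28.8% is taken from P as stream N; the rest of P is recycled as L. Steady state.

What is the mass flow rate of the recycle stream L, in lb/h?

CO2 enters only via R and leaves only via the purge: 363×0.270 = 0.288×(CO2 in P), and the separation unit passes all CO2, so CO2 in H = CO2 in P = 340.31 lb/h.
H2S in H: m_A = 363×0.730 + (1−0.288)·(1−0.462)·m_A, so m_A = 264.99/0.6169 = 429.52 lb/h.
P = (1−0.462)×429.52 + 340.31 = 571.39 lb/h.
Recycle L = (1−0.288)×571.39 = 406.83 lb/h.

406.8 lb/h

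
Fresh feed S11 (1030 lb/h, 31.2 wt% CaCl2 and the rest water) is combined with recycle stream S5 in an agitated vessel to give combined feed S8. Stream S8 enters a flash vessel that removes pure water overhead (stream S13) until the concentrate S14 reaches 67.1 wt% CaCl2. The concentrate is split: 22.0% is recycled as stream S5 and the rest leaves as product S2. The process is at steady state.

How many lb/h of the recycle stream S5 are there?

Overall CaCl2 balance (none leaves overhead): CaCl2 in fresh feed = CaCl2 in product, i.e. 1030×0.312 = (1−0.220)·S14·0.671.
S14 = 321.36/(0.671×0.780) = 614.01 lb/h.
Recycle S5 = 0.220×614.01 = 135.08 lb/h.

135.1 lb/h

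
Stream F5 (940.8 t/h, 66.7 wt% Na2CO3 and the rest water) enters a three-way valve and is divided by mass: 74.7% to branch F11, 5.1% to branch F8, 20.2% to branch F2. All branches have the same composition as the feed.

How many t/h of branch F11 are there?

702.8 t/h

Branch F11 flow = 0.747×940.8 = 702.78 t/h.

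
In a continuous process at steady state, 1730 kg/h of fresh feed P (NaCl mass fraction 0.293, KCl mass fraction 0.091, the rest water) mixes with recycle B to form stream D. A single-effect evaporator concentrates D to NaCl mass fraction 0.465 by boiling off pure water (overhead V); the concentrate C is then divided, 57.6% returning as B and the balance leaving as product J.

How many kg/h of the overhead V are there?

Overall NaCl balance (none leaves overhead): NaCl in fresh feed = NaCl in product, i.e. 1730×0.293 = (1−0.576)·C·0.465.
C = 506.89/(0.465×0.424) = 2571 kg/h.
Recycle B = 0.576×2571 = 1480.9 kg/h.
Combined feed D = 1730 + 1480.9 = 3210.9 kg/h.
Overhead V = D − C = 3210.9 − 2571 = 639.91 kg/h.

639.9 kg/h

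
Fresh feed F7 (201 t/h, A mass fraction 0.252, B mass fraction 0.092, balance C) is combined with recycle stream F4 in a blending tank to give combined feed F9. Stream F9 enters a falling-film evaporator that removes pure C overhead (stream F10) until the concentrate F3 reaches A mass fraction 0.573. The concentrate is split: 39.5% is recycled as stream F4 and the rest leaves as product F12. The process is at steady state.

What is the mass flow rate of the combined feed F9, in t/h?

258.7 t/h

Overall A balance (none leaves overhead): A in fresh feed = A in product, i.e. 201×0.252 = (1−0.395)·F3·0.573.
F3 = 50.652/(0.573×0.605) = 146.11 t/h.
Recycle F4 = 0.395×146.11 = 57.714 t/h.
Combined feed F9 = 201 + 57.714 = 258.71 t/h.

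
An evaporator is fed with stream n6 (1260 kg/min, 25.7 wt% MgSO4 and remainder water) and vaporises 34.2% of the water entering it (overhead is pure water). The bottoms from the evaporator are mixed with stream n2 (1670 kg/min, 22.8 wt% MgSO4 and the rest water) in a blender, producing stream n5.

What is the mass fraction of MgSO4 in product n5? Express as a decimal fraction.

0.270

Vapour removed = 0.342×0.743×1260 = 320.17 kg/min; concentrate = 939.83 kg/min.
MgSO4 reaching the mixer = 323.82 (from concentrate) + 1670×0.228 = 704.58 kg/min.
Product flow = 939.83 + 1670 = 2609.8 kg/min; MgSO4 fraction = 0.270.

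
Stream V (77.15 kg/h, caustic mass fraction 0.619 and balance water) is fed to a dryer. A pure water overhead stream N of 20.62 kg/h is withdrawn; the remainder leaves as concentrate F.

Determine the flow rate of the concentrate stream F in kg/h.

56.53 kg/h

Concentrate = 77.15 − 20.62 = 56.53 kg/h.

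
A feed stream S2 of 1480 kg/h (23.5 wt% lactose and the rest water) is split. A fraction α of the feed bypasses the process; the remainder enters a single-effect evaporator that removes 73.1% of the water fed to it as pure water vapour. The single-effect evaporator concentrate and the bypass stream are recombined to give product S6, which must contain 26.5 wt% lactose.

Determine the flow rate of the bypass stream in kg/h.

1180 kg/h

All 1480×0.235 = 347.8 kg/h of lactose reaches S6, so S6 = 347.8/0.265 = 1312.5 kg/h and vapour = 167.55 kg/h.
The evaporator receives (1−α)·1480 of feed at 0.765 water and removes 0.731 of that water:
0.731×0.765×(1−α)×1480 = 167.55
(1−α) = 167.55/827.64 = 0.2024;  α = 0.7976.
Bypass flow = 0.7976×1480 = 1180.4 kg/h.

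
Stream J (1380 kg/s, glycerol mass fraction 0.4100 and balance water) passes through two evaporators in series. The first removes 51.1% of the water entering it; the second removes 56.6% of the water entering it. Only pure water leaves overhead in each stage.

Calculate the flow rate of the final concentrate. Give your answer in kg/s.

738.6 kg/s

water in feed = 1380×0.590 = 814.2 kg/s.
After stage 1: water left = (1−0.511)×814.2 = 398.14; stream total = 963.94 kg/s.
After stage 2: water left = (1−0.566)×398.14 = 172.79; final concentrate = 738.59 kg/s.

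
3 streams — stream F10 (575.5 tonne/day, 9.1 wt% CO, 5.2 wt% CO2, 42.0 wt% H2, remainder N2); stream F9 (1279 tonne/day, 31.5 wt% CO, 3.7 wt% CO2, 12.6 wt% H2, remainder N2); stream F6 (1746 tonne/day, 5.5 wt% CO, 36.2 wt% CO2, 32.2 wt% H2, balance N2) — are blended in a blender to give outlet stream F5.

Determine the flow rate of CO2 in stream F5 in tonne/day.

CO2 out = CO2 in = 575.5×0.052 + 1279×0.037 + 1746×0.362 = 709.3 tonne/day.

709.3 tonne/day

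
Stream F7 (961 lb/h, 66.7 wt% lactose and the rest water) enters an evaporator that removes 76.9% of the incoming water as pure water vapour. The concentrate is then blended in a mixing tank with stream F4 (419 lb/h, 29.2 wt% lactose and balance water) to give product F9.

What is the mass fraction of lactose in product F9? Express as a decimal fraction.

0.673

Vapour removed = 0.769×0.333×961 = 246.09 lb/h; concentrate = 714.91 lb/h.
lactose reaching the mixer = 640.99 (from concentrate) + 419×0.292 = 763.34 lb/h.
Product flow = 714.91 + 419 = 1133.9 lb/h; lactose fraction = 0.673.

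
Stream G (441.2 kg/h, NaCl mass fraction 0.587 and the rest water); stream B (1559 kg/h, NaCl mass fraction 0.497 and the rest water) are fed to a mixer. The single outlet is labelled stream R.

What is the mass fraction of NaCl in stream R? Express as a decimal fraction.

0.517

Total flow out = 441.2 + 1559 = 2000.2 kg/h.
NaCl in = 441.2×0.587 + 1559×0.497 = 1033.8 kg/h.
NaCl mass fraction in R = 1033.8/2000.2 = 0.517.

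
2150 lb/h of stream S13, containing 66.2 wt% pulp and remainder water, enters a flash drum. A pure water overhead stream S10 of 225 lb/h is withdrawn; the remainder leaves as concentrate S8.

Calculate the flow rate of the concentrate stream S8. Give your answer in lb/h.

Concentrate = 2150 − 225 = 1925 lb/h.

1925 lb/h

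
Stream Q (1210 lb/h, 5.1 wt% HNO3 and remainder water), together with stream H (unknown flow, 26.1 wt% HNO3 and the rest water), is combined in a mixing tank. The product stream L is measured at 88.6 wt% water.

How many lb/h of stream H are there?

Let H be the unknown flow. Total out = 1210 + H.
water balance: 1148.3 + 0.739·H = 0.886·(1210 + H)
(0.739 − 0.886)·H = 0.886×1210 − 1148.3 = -76.23
H = -76.23 / -0.147 = 518.57 lb/h

518.6 lb/h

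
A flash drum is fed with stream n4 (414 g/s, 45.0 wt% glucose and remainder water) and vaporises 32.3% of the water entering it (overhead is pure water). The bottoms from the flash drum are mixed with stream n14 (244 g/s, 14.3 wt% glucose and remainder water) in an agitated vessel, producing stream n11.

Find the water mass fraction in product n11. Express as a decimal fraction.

Vapour removed = 0.323×0.550×414 = 73.547 g/s; concentrate = 340.45 g/s.
water reaching the mixer = 154.15 (from concentrate) + 244×0.857 = 363.26 g/s.
Product flow = 340.45 + 244 = 584.45 g/s; water fraction = 0.622.

0.622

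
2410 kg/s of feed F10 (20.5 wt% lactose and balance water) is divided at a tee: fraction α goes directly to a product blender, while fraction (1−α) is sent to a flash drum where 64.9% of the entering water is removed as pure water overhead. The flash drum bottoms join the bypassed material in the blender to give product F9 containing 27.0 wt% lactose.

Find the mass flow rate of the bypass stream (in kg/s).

1286 kg/s

All 2410×0.205 = 494.05 kg/s of lactose reaches F9, so F9 = 494.05/0.270 = 1829.8 kg/s and vapour = 580.19 kg/s.
The evaporator receives (1−α)·2410 of feed at 0.795 water and removes 0.649 of that water:
0.649×0.795×(1−α)×2410 = 580.19
(1−α) = 580.19/1243.5 = 0.4666;  α = 0.5334.
Bypass flow = 0.5334×2410 = 1285.5 kg/s.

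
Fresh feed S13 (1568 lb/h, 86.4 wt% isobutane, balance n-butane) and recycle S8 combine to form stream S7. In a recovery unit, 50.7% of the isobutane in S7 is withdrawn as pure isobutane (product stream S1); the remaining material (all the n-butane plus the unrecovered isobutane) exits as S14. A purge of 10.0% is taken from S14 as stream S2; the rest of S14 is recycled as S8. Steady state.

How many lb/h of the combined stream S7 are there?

n-butane enters only via S13 and leaves only via the purge: 1568×0.136 = 0.100×(n-butane in S14), and the recovery unit passes all n-butane, so n-butane in S7 = n-butane in S14 = 2132.5 lb/h.
isobutane in S7: m_A = 1568×0.864 + (1−0.100)·(1−0.507)·m_A, so m_A = 1354.8/0.5563 = 2435.3 lb/h.
S7 = 2435.3 + 2132.5 = 4567.8 lb/h.

4568 lb/h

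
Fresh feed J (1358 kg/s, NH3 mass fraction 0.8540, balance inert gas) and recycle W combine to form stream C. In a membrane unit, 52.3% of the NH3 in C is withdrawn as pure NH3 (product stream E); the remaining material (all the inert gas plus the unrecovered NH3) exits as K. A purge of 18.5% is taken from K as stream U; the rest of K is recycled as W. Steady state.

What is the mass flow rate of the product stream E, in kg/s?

NH3 in C: m_A = 1358×0.854 + (1−0.185)·(1−0.523)·m_A, so m_A = 1159.7/0.6112 = 1897.3 kg/s.
Product E = 0.523×1897.3 = 992.3 kg/s.

992.3 kg/s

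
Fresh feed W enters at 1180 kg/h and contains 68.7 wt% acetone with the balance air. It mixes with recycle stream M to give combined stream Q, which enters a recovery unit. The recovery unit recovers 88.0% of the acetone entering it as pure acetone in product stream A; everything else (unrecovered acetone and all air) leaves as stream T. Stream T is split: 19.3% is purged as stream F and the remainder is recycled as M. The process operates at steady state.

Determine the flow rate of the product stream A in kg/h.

789.9 kg/h

acetone in Q: m_A = 1180×0.687 + (1−0.193)·(1−0.880)·m_A, so m_A = 810.66/0.9032 = 897.58 kg/h.
Product A = 0.880×897.58 = 789.87 kg/h.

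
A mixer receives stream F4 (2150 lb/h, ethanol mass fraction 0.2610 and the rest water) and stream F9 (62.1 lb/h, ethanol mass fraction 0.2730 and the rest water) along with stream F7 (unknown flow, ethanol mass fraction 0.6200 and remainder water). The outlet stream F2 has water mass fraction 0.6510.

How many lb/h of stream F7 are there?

715.6 lb/h

Let F7 be the unknown flow. Total out = 2212.1 + F7.
water balance: 1634 + 0.380·F7 = 0.651·(2212.1 + F7)
(0.380 − 0.651)·F7 = 0.651×2212.1 − 1634 = -193.92
F7 = -193.92 / -0.271 = 715.57 lb/h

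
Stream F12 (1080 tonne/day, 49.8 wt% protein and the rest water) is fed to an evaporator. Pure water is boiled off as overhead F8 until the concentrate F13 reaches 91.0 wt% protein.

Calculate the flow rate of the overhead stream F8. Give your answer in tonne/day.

489 tonne/day

protein is conserved: 1080×0.498 = 537.84 tonne/day all reports to the concentrate.
Concentrate = 537.84/(target fraction) = 591.03 tonne/day.
Overhead = 1080 − 591.03 = 488.97 tonne/day.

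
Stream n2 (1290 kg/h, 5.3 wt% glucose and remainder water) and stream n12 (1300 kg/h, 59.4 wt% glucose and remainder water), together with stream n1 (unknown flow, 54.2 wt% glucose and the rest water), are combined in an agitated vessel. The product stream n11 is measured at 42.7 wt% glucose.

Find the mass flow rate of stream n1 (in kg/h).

Let n1 be the unknown flow. Total out = 2590 + n1.
glucose balance: 840.57 + 0.542·n1 = 0.427·(2590 + n1)
(0.542 − 0.427)·n1 = 0.427×2590 − 840.57 = 265.36
n1 = 265.36 / 0.115 = 2307.5 kg/h

2307 kg/h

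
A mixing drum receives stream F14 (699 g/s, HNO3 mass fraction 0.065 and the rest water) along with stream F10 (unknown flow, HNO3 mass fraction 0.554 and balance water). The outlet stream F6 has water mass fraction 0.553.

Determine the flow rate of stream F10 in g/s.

2495 g/s

Let F10 be the unknown flow. Total out = 699 + F10.
water balance: 653.57 + 0.446·F10 = 0.553·(699 + F10)
(0.446 − 0.553)·F10 = 0.553×699 − 653.57 = -267.02
F10 = -267.02 / -0.107 = 2495.5 g/s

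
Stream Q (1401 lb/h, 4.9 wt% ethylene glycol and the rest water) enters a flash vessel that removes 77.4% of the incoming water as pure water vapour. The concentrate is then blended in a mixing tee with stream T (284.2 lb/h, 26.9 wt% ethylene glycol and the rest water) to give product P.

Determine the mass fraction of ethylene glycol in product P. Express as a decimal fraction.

0.222

Vapour removed = 0.774×0.951×1401 = 1031.2 lb/h; concentrate = 369.76 lb/h.
ethylene glycol reaching the mixer = 68.649 (from concentrate) + 284.2×0.269 = 145.1 lb/h.
Product flow = 369.76 + 284.2 = 653.96 lb/h; ethylene glycol fraction = 0.222.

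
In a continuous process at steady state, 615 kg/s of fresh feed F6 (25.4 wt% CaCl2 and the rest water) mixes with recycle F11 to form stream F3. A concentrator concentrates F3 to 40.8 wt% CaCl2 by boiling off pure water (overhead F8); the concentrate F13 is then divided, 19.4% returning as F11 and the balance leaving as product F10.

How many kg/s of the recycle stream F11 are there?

92.15 kg/s

Overall CaCl2 balance (none leaves overhead): CaCl2 in fresh feed = CaCl2 in product, i.e. 615×0.254 = (1−0.194)·F13·0.408.
F13 = 156.21/(0.408×0.806) = 475.02 kg/s.
Recycle F11 = 0.194×475.02 = 92.154 kg/s.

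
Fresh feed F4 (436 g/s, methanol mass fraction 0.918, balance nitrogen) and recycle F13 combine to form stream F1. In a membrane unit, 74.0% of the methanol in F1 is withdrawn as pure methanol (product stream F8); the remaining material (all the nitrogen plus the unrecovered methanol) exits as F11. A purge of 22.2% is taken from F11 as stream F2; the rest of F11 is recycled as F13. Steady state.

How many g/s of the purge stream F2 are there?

64.71 g/s

nitrogen enters only via F4 and leaves only via the purge: 436×0.082 = 0.222×(nitrogen in F11), and the membrane unit passes all nitrogen, so nitrogen in F1 = nitrogen in F11 = 161.05 g/s.
methanol in F1: m_A = 436×0.918 + (1−0.222)·(1−0.740)·m_A, so m_A = 400.25/0.7977 = 501.74 g/s.
F11 = (1−0.740)×501.74 + 161.05 = 291.5 g/s.
Purge F2 = 0.222×291.5 = 64.712 g/s.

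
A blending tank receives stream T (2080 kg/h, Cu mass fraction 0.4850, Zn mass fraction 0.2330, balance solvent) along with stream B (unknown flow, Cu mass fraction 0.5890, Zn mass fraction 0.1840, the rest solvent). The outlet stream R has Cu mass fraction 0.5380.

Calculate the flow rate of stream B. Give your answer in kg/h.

Let B be the unknown flow. Total out = 2080 + B.
Cu balance: 1008.8 + 0.589·B = 0.538·(2080 + B)
(0.589 − 0.538)·B = 0.538×2080 − 1008.8 = 110.24
B = 110.24 / 0.051 = 2161.6 kg/h

2162 kg/h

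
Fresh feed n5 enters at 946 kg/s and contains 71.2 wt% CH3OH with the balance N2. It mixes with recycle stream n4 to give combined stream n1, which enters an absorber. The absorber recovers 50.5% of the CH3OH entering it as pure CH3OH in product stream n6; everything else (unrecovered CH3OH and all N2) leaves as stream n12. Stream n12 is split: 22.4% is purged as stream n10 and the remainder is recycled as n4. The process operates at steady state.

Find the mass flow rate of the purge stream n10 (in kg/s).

N2 enters only via n5 and leaves only via the purge: 946×0.288 = 0.224×(N2 in n12), and the absorber passes all N2, so N2 in n1 = N2 in n12 = 1216.3 kg/s.
CH3OH in n1: m_A = 946×0.712 + (1−0.224)·(1−0.505)·m_A, so m_A = 673.55/0.6159 = 1093.6 kg/s.
n12 = (1−0.505)×1093.6 + 1216.3 = 1757.6 kg/s.
Purge n10 = 0.224×1757.6 = 393.71 kg/s.

393.7 kg/s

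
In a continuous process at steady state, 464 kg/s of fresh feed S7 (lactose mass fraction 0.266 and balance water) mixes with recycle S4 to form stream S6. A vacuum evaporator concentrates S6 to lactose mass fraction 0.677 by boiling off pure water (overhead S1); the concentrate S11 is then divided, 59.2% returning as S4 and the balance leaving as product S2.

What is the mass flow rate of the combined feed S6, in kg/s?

Overall lactose balance (none leaves overhead): lactose in fresh feed = lactose in product, i.e. 464×0.266 = (1−0.592)·S11·0.677.
S11 = 123.42/(0.677×0.408) = 446.84 kg/s.
Recycle S4 = 0.592×446.84 = 264.53 kg/s.
Combined feed S6 = 464 + 264.53 = 728.53 kg/s.

728.5 kg/s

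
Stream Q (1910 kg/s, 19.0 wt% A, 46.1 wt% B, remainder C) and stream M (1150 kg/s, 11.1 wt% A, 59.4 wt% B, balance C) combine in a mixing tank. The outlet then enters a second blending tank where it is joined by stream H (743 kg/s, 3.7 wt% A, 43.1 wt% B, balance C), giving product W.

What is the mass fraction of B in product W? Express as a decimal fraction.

Overall, product flow = 3803 kg/s.
B in = 1910×0.461 + 1150×0.594 + 743×0.431 = 1883.8 kg/s.
B fraction in W = 0.495.

0.495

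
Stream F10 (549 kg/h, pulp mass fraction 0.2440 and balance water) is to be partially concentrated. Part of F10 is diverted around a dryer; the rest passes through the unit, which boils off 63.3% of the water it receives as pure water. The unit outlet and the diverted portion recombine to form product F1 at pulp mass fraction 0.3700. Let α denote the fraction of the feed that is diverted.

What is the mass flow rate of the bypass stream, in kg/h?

All 549×0.244 = 133.96 kg/h of pulp reaches F1, so F1 = 133.96/0.370 = 362.04 kg/h and vapour = 186.96 kg/h.
The evaporator receives (1−α)·549 of feed at 0.756 water and removes 0.633 of that water:
0.633×0.756×(1−α)×549 = 186.96
(1−α) = 186.96/262.72 = 0.7116;  α = 0.2884.
Bypass flow = 0.2884×549 = 158.32 kg/h.

158.3 kg/h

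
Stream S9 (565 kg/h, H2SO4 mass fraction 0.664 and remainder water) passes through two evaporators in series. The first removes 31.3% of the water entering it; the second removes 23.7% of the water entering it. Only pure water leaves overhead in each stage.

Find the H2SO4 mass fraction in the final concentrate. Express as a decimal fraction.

0.790

water in feed = 565×0.336 = 189.84 kg/h.
After stage 1: water left = (1−0.313)×189.84 = 130.42; stream total = 505.58 kg/h.
After stage 2: water left = (1−0.237)×130.42 = 99.511; final concentrate = 474.67 kg/h.
H2SO4 fraction = 375.16/474.67 = 0.790.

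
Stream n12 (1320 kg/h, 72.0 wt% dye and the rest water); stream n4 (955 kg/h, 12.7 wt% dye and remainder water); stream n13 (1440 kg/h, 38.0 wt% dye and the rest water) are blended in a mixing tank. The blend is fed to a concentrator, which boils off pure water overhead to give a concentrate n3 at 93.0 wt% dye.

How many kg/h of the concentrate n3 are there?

1741 kg/h

dye entering = 1320×0.720 + 955×0.127 + 1440×0.380 = 1618.9 kg/h.
All dye reports to n3, so n3 = 1618.9/0.930 = 1740.7 kg/h.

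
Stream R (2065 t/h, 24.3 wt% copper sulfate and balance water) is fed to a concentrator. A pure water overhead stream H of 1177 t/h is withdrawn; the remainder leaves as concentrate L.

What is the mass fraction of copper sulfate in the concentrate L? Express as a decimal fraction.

0.565

copper sulfate is not removed: 2065×0.243 = 501.79 t/h of copper sulfate enters L.
Concentrate = 2065 − 1177 = 888 t/h.
Mass fraction = 501.79/888 = 0.565.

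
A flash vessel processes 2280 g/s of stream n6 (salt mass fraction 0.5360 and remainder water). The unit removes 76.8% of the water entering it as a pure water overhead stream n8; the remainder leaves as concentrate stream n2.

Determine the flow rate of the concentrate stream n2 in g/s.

1468 g/s

water entering = 2280×0.464 = 1057.9 g/s; overhead removed = 0.768×1057.9 = 812.48 g/s.
Concentrate = 2280 − 812.48 = 1467.5 g/s.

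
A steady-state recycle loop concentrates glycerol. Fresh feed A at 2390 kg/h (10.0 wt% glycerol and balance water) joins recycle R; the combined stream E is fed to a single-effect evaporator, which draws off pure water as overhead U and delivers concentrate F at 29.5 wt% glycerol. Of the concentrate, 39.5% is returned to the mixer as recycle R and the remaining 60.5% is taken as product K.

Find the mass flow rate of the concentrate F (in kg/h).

1339 kg/h

Overall glycerol balance (none leaves overhead): glycerol in fresh feed = glycerol in product, i.e. 2390×0.100 = (1−0.395)·F·0.295.
F = 239/(0.295×0.605) = 1339.1 kg/h.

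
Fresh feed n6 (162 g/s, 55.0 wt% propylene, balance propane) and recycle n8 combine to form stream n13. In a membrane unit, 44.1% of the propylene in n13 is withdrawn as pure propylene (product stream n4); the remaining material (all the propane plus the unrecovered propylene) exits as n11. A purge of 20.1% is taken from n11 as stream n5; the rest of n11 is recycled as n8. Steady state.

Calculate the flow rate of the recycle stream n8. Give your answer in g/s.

propane enters only via n6 and leaves only via the purge: 162×0.450 = 0.201×(propane in n11), and the membrane unit passes all propane, so propane in n13 = propane in n11 = 362.69 g/s.
propylene in n13: m_A = 162×0.550 + (1−0.201)·(1−0.441)·m_A, so m_A = 89.1/0.5534 = 161.02 g/s.
n11 = (1−0.441)×161.02 + 362.69 = 452.69 g/s.
Recycle n8 = (1−0.201)×452.69 = 361.7 g/s.

361.7 g/s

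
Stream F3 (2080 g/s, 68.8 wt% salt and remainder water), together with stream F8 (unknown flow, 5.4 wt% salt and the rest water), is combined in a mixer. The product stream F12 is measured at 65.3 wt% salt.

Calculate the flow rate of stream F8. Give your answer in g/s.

121.5 g/s

Let F8 be the unknown flow. Total out = 2080 + F8.
salt balance: 1431 + 0.054·F8 = 0.653·(2080 + F8)
(0.054 − 0.653)·F8 = 0.653×2080 − 1431 = -72.8
F8 = -72.8 / -0.599 = 121.54 g/s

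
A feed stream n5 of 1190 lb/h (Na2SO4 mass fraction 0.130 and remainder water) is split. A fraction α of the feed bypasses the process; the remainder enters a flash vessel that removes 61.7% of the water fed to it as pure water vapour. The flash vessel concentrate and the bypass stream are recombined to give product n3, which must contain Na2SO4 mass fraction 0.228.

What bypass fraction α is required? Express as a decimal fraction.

All 1190×0.130 = 154.7 lb/h of Na2SO4 reaches n3, so n3 = 154.7/0.228 = 678.51 lb/h and vapour = 511.49 lb/h.
The evaporator receives (1−α)·1190 of feed at 0.870 water and removes 0.617 of that water:
0.617×0.870×(1−α)×1190 = 511.49
(1−α) = 511.49/638.78 = 0.8007;  α = 0.1993.

0.199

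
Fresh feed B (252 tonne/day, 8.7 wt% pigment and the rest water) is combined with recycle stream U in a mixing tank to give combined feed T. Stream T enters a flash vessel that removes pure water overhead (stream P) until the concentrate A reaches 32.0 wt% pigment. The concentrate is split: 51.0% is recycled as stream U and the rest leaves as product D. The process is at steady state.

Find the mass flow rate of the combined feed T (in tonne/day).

323.3 tonne/day

Overall pigment balance (none leaves overhead): pigment in fresh feed = pigment in product, i.e. 252×0.087 = (1−0.510)·A·0.320.
A = 21.924/(0.320×0.490) = 139.82 tonne/day.
Recycle U = 0.510×139.82 = 71.309 tonne/day.
Combined feed T = 252 + 71.309 = 323.31 tonne/day.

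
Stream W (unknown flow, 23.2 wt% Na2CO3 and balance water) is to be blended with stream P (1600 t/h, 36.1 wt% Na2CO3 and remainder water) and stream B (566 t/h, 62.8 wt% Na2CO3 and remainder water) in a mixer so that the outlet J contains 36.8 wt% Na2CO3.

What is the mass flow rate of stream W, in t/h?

Let W be the unknown flow. Total out = 2166 + W.
Na2CO3 balance: 933.05 + 0.232·W = 0.368·(2166 + W)
(0.232 − 0.368)·W = 0.368×2166 − 933.05 = -135.96
W = -135.96 / -0.136 = 999.71 t/h

999.7 t/h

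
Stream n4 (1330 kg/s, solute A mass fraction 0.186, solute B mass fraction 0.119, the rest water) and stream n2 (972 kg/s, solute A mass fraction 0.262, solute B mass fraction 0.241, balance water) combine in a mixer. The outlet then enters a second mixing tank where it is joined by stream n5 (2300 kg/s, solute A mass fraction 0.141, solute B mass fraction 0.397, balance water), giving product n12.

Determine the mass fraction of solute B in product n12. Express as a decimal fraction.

Overall, product flow = 4602 kg/s.
solute B in = 1330×0.119 + 972×0.241 + 2300×0.397 = 1305.6 kg/s.
solute B fraction in n12 = 0.284.

0.284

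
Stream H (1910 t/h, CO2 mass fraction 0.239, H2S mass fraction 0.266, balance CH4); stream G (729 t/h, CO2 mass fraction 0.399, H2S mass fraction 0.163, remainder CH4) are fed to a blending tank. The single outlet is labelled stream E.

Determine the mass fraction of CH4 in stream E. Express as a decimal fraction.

Total flow out = 1910 + 729 = 2639 t/h.
CH4 in = 1910×0.495 + 729×0.438 = 1264.8 t/h.
CH4 mass fraction in E = 1264.8/2639 = 0.479.

0.479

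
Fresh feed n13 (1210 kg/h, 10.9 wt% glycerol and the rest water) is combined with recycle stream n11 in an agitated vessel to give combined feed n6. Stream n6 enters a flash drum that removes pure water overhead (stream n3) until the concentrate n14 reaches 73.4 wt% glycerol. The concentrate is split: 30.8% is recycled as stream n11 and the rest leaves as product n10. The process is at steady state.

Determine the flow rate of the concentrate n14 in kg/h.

Overall glycerol balance (none leaves overhead): glycerol in fresh feed = glycerol in product, i.e. 1210×0.109 = (1−0.308)·n14·0.734.
n14 = 131.89/(0.734×0.692) = 259.66 kg/h.

259.7 kg/h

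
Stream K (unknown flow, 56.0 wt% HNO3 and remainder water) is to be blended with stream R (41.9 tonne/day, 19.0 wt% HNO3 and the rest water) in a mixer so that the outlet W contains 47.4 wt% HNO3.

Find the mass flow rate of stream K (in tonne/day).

Let K be the unknown flow. Total out = 41.9 + K.
HNO3 balance: 7.961 + 0.560·K = 0.474·(41.9 + K)
(0.560 − 0.474)·K = 0.474×41.9 − 7.961 = 11.9
K = 11.9 / 0.086 = 138.37 tonne/day

138.4 tonne/day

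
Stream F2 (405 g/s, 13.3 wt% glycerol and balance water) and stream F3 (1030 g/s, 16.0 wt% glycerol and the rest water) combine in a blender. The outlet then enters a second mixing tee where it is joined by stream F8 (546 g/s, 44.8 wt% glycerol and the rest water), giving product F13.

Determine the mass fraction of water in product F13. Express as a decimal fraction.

Overall, product flow = 1981 g/s.
water in = 405×0.867 + 1030×0.840 + 546×0.552 = 1517.7 g/s.
water fraction in F13 = 0.766.

0.766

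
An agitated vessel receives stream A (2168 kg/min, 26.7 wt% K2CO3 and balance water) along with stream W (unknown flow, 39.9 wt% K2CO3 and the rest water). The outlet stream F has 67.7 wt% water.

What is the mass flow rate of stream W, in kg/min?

1597 kg/min

Let W be the unknown flow. Total out = 2168 + W.
water balance: 1589.1 + 0.601·W = 0.677·(2168 + W)
(0.601 − 0.677)·W = 0.677×2168 − 1589.1 = -121.41
W = -121.41 / -0.076 = 1597.5 kg/min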